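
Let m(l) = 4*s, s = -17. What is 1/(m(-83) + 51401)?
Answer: 1/51333 ≈ 1.9481e-5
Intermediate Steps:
m(l) = -68 (m(l) = 4*(-17) = -68)
1/(m(-83) + 51401) = 1/(-68 + 51401) = 1/51333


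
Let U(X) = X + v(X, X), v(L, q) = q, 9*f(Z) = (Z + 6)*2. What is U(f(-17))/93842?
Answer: -22/422289 ≈ -5.2097e-5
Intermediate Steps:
f(Z) = 4/3 + 2*Z/9 (f(Z) = ((Z + 6)*2)/9 = ((6 + Z)*2)/9 = (12 + 2*Z)/9 = 4/3 + 2*Z/9)
U(X) = 2*X (U(X) = X + X = 2*X)
U(f(-17))/93842 = (2*(4/3 + (2/9)*(-17)))/93842 = (2*(4/3 - 34/9))*(1/93842) = (2*(-22/9))*(1/93842) = -44/9*1/93842 = -22/422289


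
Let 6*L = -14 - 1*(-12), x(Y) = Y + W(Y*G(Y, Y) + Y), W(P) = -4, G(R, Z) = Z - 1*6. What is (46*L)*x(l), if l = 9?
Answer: -230/3 ≈ -76.667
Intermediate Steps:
G(R, Z) = -6 + Z (G(R, Z) = Z - 6 = -6 + Z)
x(Y) = -4 + Y (x(Y) = Y - 4 = -4 + Y)
L = -⅓ (L = (-14 - 1*(-12))/6 = (-14 + 12)/6 = (⅙)*(-2) = -⅓ ≈ -0.33333)
(46*L)*x(l) = (46*(-⅓))*(-4 + 9) = -46/3*5 = -230/3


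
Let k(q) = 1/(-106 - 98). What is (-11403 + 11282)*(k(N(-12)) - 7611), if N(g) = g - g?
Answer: 187870045/204 ≈ 9.2093e+5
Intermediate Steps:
N(g) = 0
k(q) = -1/204 (k(q) = 1/(-204) = -1/204)
(-11403 + 11282)*(k(N(-12)) - 7611) = (-11403 + 11282)*(-1/204 - 7611) = -121*(-1552645/204) = 187870045/204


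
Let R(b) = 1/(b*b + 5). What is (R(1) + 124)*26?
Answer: 9685/3 ≈ 3228.3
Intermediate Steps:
R(b) = 1/(5 + b²) (R(b) = 1/(b² + 5) = 1/(5 + b²))
(R(1) + 124)*26 = (1/(5 + 1²) + 124)*26 = (1/(5 + 1) + 124)*26 = (1/6 + 124)*26 = (⅙ + 124)*26 = (745/6)*26 = 9685/3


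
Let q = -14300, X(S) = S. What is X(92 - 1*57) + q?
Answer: -14265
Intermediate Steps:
X(92 - 1*57) + q = (92 - 1*57) - 14300 = (92 - 57) - 14300 = 35 - 14300 = -14265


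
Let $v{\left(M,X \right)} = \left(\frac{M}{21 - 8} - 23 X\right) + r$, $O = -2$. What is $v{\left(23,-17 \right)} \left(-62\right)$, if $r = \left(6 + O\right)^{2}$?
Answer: $- \frac{329468}{13} \approx -25344.0$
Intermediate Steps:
$r = 16$ ($r = \left(6 - 2\right)^{2} = 4^{2} = 16$)
$v{\left(M,X \right)} = 16 - 23 X + \frac{M}{13}$ ($v{\left(M,X \right)} = \left(\frac{M}{21 - 8} - 23 X\right) + 16 = \left(\frac{M}{13} - 23 X\right) + 16 = \left(- 23 X + \frac{M}{13}\right) + 16 = 16 - 23 X + \frac{M}{13}$)
$v{\left(23,-17 \right)} \left(-62\right) = \left(16 - -391 + \frac{1}{13} \cdot 23\right) \left(-62\right) = \left(16 + 391 + \frac{23}{13}\right) \left(-62\right) = \frac{5314}{13} \left(-62\right) = - \frac{329468}{13}$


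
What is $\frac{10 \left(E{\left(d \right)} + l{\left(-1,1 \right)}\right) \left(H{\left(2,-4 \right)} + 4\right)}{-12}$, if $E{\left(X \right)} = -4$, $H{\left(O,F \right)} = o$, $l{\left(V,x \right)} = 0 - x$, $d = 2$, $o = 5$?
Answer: $\frac{75}{2} \approx 37.5$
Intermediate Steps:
$l{\left(V,x \right)} = - x$
$H{\left(O,F \right)} = 5$
$\frac{10 \left(E{\left(d \right)} + l{\left(-1,1 \right)}\right) \left(H{\left(2,-4 \right)} + 4\right)}{-12} = \frac{10 \left(-4 - 1\right) \left(5 + 4\right)}{-12} = 10 \left(-4 - 1\right) 9 \left(- \frac{1}{12}\right) = 10 \left(\left(-5\right) 9\right) \left(- \frac{1}{12}\right) = 10 \left(-45\right) \left(- \frac{1}{12}\right) = \left(-450\right) \left(- \frac{1}{12}\right) = \frac{75}{2}$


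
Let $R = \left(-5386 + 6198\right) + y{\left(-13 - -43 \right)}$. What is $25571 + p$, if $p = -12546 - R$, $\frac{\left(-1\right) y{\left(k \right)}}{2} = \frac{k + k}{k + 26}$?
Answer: $\frac{85506}{7} \approx 12215.0$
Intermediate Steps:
$y{\left(k \right)} = - \frac{4 k}{26 + k}$ ($y{\left(k \right)} = - 2 \frac{k + k}{k + 26} = - 2 \frac{2 k}{26 + k} = - \frac{4 k}{26 + k}$)
$R = \frac{5669}{7}$ ($R = \left(-5386 + 6198\right) - \frac{4 \left(-13 - -43\right)}{26 - -30} = 812 - \frac{4 \left(-13 + 43\right)}{26 + \left(-13 + 43\right)} = 812 - \frac{120}{26 + 30} = 812 - \frac{120}{56} = 812 - 120 \cdot \frac{1}{56} = 812 - \frac{15}{7} = \frac{5669}{7} \approx 809.86$)
$p = - \frac{93491}{7}$ ($p = -12546 - \frac{5669}{7} = - \frac{93491}{7} \approx -13356.0$)
$25571 + p = 25571 - \frac{93491}{7} = \frac{85506}{7}$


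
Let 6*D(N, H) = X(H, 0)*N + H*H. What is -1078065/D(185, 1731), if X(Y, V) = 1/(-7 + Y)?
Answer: -11151504360/5165726549 ≈ -2.1587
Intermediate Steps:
D(N, H) = H²/6 + N/(6*(-7 + H)) (D(N, H) = (N/(-7 + H) + H*H)/6 = (N/(-7 + H) + H²)/6 = (H² + N/(-7 + H))/6 = H²/6 + N/(6*(-7 + H)))
-1078065/D(185, 1731) = -1078065*6*(-7 + 1731)/(185 + 1731²*(-7 + 1731)) = -1078065*10344/(185 + 2996361*1724) = -1078065*10344/(185 + 5165726364) = -1078065/((⅙)*(1/1724)*5165726549) = -1078065/5165726549/10344 = -1078065*10344/5165726549 = -11151504360/5165726549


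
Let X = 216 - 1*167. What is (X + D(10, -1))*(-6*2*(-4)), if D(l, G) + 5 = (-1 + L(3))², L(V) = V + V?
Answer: 3312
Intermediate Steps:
L(V) = 2*V
X = 49 (X = 216 - 167 = 49)
D(l, G) = 20 (D(l, G) = -5 + (-1 + 2*3)² = -5 + (-1 + 6)² = -5 + 5² = -5 + 25 = 20)
(X + D(10, -1))*(-6*2*(-4)) = (49 + 20)*(-6*2*(-4)) = 69*(-12*(-4)) = 69*48 = 3312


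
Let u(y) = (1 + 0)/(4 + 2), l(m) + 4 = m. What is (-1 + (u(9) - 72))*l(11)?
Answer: -3059/6 ≈ -509.83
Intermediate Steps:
l(m) = -4 + m
u(y) = ⅙ (u(y) = 1/6 = 1*(⅙) = ⅙)
(-1 + (u(9) - 72))*l(11) = (-1 + (⅙ - 72))*(-4 + 11) = (-1 - 431/6)*7 = -437/6*7 = -3059/6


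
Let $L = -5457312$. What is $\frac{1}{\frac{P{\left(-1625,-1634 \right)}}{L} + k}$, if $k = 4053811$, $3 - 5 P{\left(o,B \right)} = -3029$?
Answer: $\frac{3410820}{13826819634641} \approx 2.4668 \cdot 10^{-7}$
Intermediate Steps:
$P{\left(o,B \right)} = \frac{3032}{5}$ ($P{\left(o,B \right)} = \frac{3}{5} - - \frac{3029}{5} = \frac{3}{5} + \frac{3029}{5} = \frac{3032}{5}$)
$\frac{1}{\frac{P{\left(-1625,-1634 \right)}}{L} + k} = \frac{1}{\frac{3032}{5 \left(-5457312\right)} + 4053811} = \frac{1}{\frac{3032}{5} \left(- \frac{1}{5457312}\right) + 4053811} = \frac{1}{- \frac{379}{3410820} + 4053811} = \frac{1}{\frac{13826819634641}{3410820}} = \frac{3410820}{13826819634641}$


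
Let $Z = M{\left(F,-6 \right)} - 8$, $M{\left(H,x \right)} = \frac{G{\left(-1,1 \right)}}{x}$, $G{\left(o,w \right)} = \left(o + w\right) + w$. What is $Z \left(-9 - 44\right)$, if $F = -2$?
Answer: $\frac{2597}{6} \approx 432.83$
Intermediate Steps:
$G{\left(o,w \right)} = o + 2 w$
$M{\left(H,x \right)} = \frac{1}{x}$ ($M{\left(H,x \right)} = \frac{-1 + 2 \cdot 1}{x} = \frac{-1 + 2}{x} = 1 \frac{1}{x} = \frac{1}{x}$)
$Z = - \frac{49}{6}$ ($Z = \frac{1}{-6} - 8 = - \frac{1}{6} - 8 = - \frac{49}{6} \approx -8.1667$)
$Z \left(-9 - 44\right) = - \frac{49 \left(-9 - 44\right)}{6} = \left(- \frac{49}{6}\right) \left(-53\right) = \frac{2597}{6}$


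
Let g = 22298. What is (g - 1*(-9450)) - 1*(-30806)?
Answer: 62554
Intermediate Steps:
(g - 1*(-9450)) - 1*(-30806) = (22298 - 1*(-9450)) - 1*(-30806) = (22298 + 9450) + 30806 = 31748 + 30806 = 62554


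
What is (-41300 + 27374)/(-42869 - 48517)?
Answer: 2321/15231 ≈ 0.15239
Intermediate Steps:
(-41300 + 27374)/(-42869 - 48517) = -13926/(-91386) = -13926*(-1/91386) = 2321/15231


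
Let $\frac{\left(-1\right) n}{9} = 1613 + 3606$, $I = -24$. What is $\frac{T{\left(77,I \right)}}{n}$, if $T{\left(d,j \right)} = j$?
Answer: $\frac{8}{15657} \approx 0.00051095$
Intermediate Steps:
$n = -46971$ ($n = - 9 \left(1613 + 3606\right) = \left(-9\right) 5219 = -46971$)
$\frac{T{\left(77,I \right)}}{n} = - \frac{24}{-46971} = \left(-24\right) \left(- \frac{1}{46971}\right) = \frac{8}{15657}$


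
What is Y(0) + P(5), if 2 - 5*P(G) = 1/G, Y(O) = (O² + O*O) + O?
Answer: 9/25 ≈ 0.36000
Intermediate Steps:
Y(O) = O + 2*O² (Y(O) = (O² + O²) + O = 2*O² + O = O + 2*O²)
P(G) = ⅖ - 1/(5*G)
Y(0) + P(5) = 0*(1 + 2*0) + (⅕)*(-1 + 2*5)/5 = 0*(1 + 0) + (⅕)*(⅕)*(-1 + 10) = 0*1 + (⅕)*(⅕)*9 = 0 + 9/25 = 9/25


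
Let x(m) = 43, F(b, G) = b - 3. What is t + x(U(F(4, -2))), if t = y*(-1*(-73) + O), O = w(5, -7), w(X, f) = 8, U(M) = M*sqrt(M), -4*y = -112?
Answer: 2311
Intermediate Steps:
y = 28 (y = -1/4*(-112) = 28)
F(b, G) = -3 + b
U(M) = M**(3/2)
O = 8
t = 2268 (t = 28*(-1*(-73) + 8) = 28*(73 + 8) = 28*81 = 2268)
t + x(U(F(4, -2))) = 2268 + 43 = 2311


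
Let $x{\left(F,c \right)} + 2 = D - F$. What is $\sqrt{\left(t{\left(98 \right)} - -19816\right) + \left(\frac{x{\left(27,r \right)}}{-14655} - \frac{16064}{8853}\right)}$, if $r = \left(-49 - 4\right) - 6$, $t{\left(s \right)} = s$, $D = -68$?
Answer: $\frac{3 \sqrt{459773693456189385}}{14415635} \approx 141.11$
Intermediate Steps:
$r = -59$ ($r = -53 - 6 = -59$)
$x{\left(F,c \right)} = -70 - F$ ($x{\left(F,c \right)} = -2 - \left(68 + F\right) = -70 - F$)
$\sqrt{\left(t{\left(98 \right)} - -19816\right) + \left(\frac{x{\left(27,r \right)}}{-14655} - \frac{16064}{8853}\right)} = \sqrt{\left(98 - -19816\right) - \left(\frac{16064}{8853} - \frac{-70 - 27}{-14655}\right)} = \sqrt{\left(98 + 19816\right) - \left(\frac{16064}{8853} - \left(-70 - 27\right) \left(- \frac{1}{14655}\right)\right)} = \sqrt{19914 - \frac{26062131}{14415635}} = \sqrt{\frac{287046893259}{14415635}} = \frac{3 \sqrt{459773693456189385}}{14415635}$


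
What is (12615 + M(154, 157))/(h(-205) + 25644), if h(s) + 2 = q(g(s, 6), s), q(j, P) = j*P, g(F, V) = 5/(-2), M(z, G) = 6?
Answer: 25242/52309 ≈ 0.48256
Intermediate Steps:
g(F, V) = -5/2 (g(F, V) = 5*(-½) = -5/2)
q(j, P) = P*j
h(s) = -2 - 5*s/2 (h(s) = -2 + s*(-5/2) = -2 - 5*s/2)
(12615 + M(154, 157))/(h(-205) + 25644) = (12615 + 6)/((-2 - 5/2*(-205)) + 25644) = 12621/((-2 + 1025/2) + 25644) = 12621/(1021/2 + 25644) = 12621/(52309/2) = 12621*(2/52309) = 25242/52309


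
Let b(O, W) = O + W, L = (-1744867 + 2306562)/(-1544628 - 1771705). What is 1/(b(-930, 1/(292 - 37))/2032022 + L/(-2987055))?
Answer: -342198954800249283810/156594888179111599 ≈ -2185.3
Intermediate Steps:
L = -561695/3316333 (L = 561695/(-3316333) = 561695*(-1/3316333) = -561695/3316333 ≈ -0.16937)
1/(b(-930, 1/(292 - 37))/2032022 + L/(-2987055)) = 1/((-930 + 1/(292 - 37))/2032022 - 561695/3316333/(-2987055)) = 1/((-930 + 1/255)*(1/2032022) - 561695/3316333*(-1/2987055)) = 1/((-930 + 1/255)*(1/2032022) + 112339/1981213813863) = 1/(-237149/255*1/2032022 + 112339/1981213813863) = 1/(-237149/518165610 + 112339/1981213813863) = 1/(-156594888179111599/342198954800249283810) = -342198954800249283810/156594888179111599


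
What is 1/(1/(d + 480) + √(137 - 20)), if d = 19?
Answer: -499/29133116 + 747003*√13/29133116 ≈ 0.092433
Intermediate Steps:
1/(1/(d + 480) + √(137 - 20)) = 1/(1/(19 + 480) + √(137 - 20)) = 1/(1/499 + √117) = 1/(1/499 + 3*√13)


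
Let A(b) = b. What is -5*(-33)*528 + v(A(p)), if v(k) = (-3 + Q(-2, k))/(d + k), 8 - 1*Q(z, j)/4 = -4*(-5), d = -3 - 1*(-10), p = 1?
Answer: 696909/8 ≈ 87114.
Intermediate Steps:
d = 7 (d = -3 + 10 = 7)
Q(z, j) = -48 (Q(z, j) = 32 - (-16)*(-5) = 32 - 4*20 = 32 - 80 = -48)
v(k) = -51/(7 + k) (v(k) = (-3 - 48)/(7 + k) = -51/(7 + k))
-5*(-33)*528 + v(A(p)) = -5*(-33)*528 - 51/(7 + 1) = 165*528 - 51/8 = 87120 - 51*1/8 = 87120 - 51/8 = 696909/8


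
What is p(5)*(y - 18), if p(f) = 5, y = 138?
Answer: 600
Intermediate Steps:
p(5)*(y - 18) = 5*(138 - 18) = 5*120 = 600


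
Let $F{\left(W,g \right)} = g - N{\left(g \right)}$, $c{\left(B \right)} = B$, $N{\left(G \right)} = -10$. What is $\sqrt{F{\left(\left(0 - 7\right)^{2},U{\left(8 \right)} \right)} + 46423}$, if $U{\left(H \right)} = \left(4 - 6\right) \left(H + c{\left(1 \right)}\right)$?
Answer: $\sqrt{46415} \approx 215.44$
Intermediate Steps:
$U{\left(H \right)} = -2 - 2 H$ ($U{\left(H \right)} = \left(4 - 6\right) \left(H + 1\right) = \left(4 - 6\right) \left(1 + H\right) = - 2 \left(1 + H\right) = -2 - 2 H$)
$F{\left(W,g \right)} = 10 + g$ ($F{\left(W,g \right)} = g - -10 = g + 10 = 10 + g$)
$\sqrt{F{\left(\left(0 - 7\right)^{2},U{\left(8 \right)} \right)} + 46423} = \sqrt{\left(10 - 18\right) + 46423} = \sqrt{-8 + 46423} = \sqrt{46415}$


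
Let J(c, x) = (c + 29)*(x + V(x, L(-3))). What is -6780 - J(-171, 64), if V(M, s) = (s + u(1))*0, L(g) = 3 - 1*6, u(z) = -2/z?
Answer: 2308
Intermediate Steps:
L(g) = -3 (L(g) = 3 - 6 = -3)
V(M, s) = 0 (V(M, s) = (s - 2/1)*0 = (s - 2*1)*0 = (s - 2)*0 = (-2 + s)*0 = 0)
J(c, x) = x*(29 + c) (J(c, x) = (c + 29)*(x + 0) = (29 + c)*x = x*(29 + c))
-6780 - J(-171, 64) = -6780 - 64*(29 - 171) = -6780 - 64*(-142) = -6780 - 1*(-9088) = -6780 + 9088 = 2308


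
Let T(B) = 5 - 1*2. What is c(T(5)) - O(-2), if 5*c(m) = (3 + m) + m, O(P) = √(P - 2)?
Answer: 9/5 - 2*I ≈ 1.8 - 2.0*I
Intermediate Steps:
T(B) = 3 (T(B) = 5 - 2 = 3)
O(P) = √(-2 + P)
c(m) = ⅗ + 2*m/5 (c(m) = ((3 + m) + m)/5 = (3 + 2*m)/5 = ⅗ + 2*m/5)
c(T(5)) - O(-2) = (⅗ + (⅖)*3) - √(-2 - 2) = (⅗ + 6/5) - √(-4) = 9/5 - 2*I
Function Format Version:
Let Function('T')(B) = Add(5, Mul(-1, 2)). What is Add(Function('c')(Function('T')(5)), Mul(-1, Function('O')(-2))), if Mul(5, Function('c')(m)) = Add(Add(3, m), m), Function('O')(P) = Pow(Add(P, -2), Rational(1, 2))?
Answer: Add(Rational(9, 5), Mul(-2, I)) ≈ Add(1.8000, Mul(-2.0000, I))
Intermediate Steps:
Function('T')(B) = 3 (Function('T')(B) = Add(5, -2) = 3)
Function('O')(P) = Pow(Add(-2, P), Rational(1, 2))
Function('c')(m) = Add(Rational(3, 5), Mul(Rational(2, 5), m)) (Function('c')(m) = Mul(Rational(1, 5), Add(Add(3, m), m)) = Mul(Rational(1, 5), Add(3, Mul(2, m))) = Add(Rational(3, 5), Mul(Rational(2, 5), m)))
Add(Function('c')(Function('T')(5)), Mul(-1, Function('O')(-2))) = Add(Add(Rational(3, 5), Mul(Rational(2, 5), 3)), Mul(-1, Pow(Add(-2, -2), Rational(1, 2)))) = Add(Add(Rational(3, 5), Rational(6, 5)), Mul(-1, Pow(-4, Rational(1, 2)))) = Add(Rational(9, 5), Mul(-1, Mul(2, I))) = Add(Rational(9, 5), Mul(-2, I))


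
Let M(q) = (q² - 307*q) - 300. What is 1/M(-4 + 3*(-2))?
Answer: 1/2870 ≈ 0.00034843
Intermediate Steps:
M(q) = -300 + q² - 307*q
1/M(-4 + 3*(-2)) = 1/(-300 + (-4 + 3*(-2))² - 307*(-4 + 3*(-2))) = 1/(-300 + (-4 - 6)² - 307*(-4 - 6)) = 1/(-300 + (-10)² - 307*(-10)) = 1/(-300 + 100 + 3070) = 1/2870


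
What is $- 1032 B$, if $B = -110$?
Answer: $113520$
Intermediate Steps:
$- 1032 B = \left(-1032\right) \left(-110\right) = 113520$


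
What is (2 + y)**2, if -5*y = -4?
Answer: 196/25 ≈ 7.8400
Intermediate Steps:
y = 4/5 (y = -1/5*(-4) = 4/5 ≈ 0.80000)
(2 + y)**2 = (2 + 4/5)**2 = (14/5)**2 = 196/25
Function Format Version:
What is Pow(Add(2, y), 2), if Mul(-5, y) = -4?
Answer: Rational(196, 25) ≈ 7.8400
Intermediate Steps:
y = Rational(4, 5) (y = Mul(Rational(-1, 5), -4) = Rational(4, 5) ≈ 0.80000)
Pow(Add(2, y), 2) = Pow(Add(2, Rational(4, 5)), 2) = Pow(Rational(14, 5), 2) = Rational(196, 25)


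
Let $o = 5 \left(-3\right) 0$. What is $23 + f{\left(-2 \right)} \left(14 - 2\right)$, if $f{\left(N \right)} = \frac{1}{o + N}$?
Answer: $17$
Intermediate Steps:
$o = 0$ ($o = \left(-15\right) 0 = 0$)
$f{\left(N \right)} = \frac{1}{N}$ ($f{\left(N \right)} = \frac{1}{0 + N} = \frac{1}{N}$)
$23 + f{\left(-2 \right)} \left(14 - 2\right) = 23 + \frac{14 - 2}{-2} = 23 - 6 = 17$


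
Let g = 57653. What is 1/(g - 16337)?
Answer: 1/41316 ≈ 2.4204e-5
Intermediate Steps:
1/(g - 16337) = 1/(57653 - 16337) = 1/41316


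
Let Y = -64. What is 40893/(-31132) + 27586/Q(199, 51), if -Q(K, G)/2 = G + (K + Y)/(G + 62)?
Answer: -567020957/2135076 ≈ -265.57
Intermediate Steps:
Q(K, G) = -2*G - 2*(-64 + K)/(62 + G) (Q(K, G) = -2*(G + (K - 64)/(G + 62)) = -2*(G + (-64 + K)/(62 + G)) = -2*G - 2*(-64 + K)/(62 + G))
40893/(-31132) + 27586/Q(199, 51) = 40893/(-31132) + 27586/((2*(64 - 1*199 - 1*51**2 - 62*51)/(62 + 51))) = 40893*(-1/31132) + 27586/((2*(64 - 199 - 1*2601 - 3162)/113)) = -951/724 + 27586/((2*(1/113)*(64 - 199 - 2601 - 3162))) = -951/724 + 27586/((2*(1/113)*(-5898))) = -951/724 + 27586/(-11796/113) = -951/724 + 27586*(-113/11796) = -951/724 - 1558609/5898 = -567020957/2135076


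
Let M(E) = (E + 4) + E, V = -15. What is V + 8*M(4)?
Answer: 81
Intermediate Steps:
M(E) = 4 + 2*E (M(E) = (4 + E) + E = 4 + 2*E)
V + 8*M(4) = -15 + 8*(4 + 2*4) = -15 + 8*(4 + 8) = -15 + 8*12 = -15 + 96 = 81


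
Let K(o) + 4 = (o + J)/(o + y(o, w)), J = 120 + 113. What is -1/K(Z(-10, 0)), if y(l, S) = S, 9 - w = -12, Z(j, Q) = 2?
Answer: -23/143 ≈ -0.16084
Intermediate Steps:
J = 233
w = 21 (w = 9 - 1*(-12) = 9 + 12 = 21)
K(o) = -4 + (233 + o)/(21 + o) (K(o) = -4 + (o + 233)/(o + 21) = -4 + (233 + o)/(21 + o))
-1/K(Z(-10, 0)) = -1/((149 - 3*2)/(21 + 2)) = -1/((149 - 6)/23) = -1/((1/23)*143) = -1/143/23 = -1*23/143 = -23/143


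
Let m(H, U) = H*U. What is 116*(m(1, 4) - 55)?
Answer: -5916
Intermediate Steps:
116*(m(1, 4) - 55) = 116*(1*4 - 55) = 116*(4 - 55) = 116*(-51) = -5916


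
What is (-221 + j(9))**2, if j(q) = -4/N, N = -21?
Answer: 21501769/441 ≈ 48757.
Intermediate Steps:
j(q) = 4/21 (j(q) = -4/(-21) = -4*(-1/21) = 4/21)
(-221 + j(9))**2 = (-221 + 4/21)**2 = (-4637/21)**2 = 21501769/441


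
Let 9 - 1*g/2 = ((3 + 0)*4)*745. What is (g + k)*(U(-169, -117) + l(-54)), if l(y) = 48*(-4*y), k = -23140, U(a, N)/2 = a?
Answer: -411250060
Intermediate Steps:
U(a, N) = 2*a
l(y) = -192*y
g = -17862 (g = 18 - 2*(3 + 0)*4*745 = 18 - 2*3*4*745 = 18 - 24*745 = 18 - 2*8940 = 18 - 17880 = -17862)
(g + k)*(U(-169, -117) + l(-54)) = (-17862 - 23140)*(2*(-169) - 192*(-54)) = -41002*(-338 + 10368) = -41002*10030 = -411250060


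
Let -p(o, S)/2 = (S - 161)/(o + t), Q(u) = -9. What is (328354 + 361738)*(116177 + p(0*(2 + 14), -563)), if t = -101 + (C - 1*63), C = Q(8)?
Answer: 13868898309916/173 ≈ 8.0167e+10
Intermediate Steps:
C = -9
t = -173 (t = -101 + (-9 - 1*63) = -101 + (-9 - 63) = -101 - 72 = -173)
p(o, S) = -2*(-161 + S)/(-173 + o) (p(o, S) = -2*(S - 161)/(o - 173) = -2*(-161 + S)/(-173 + o))
(328354 + 361738)*(116177 + p(0*(2 + 14), -563)) = (328354 + 361738)*(116177 + 2*(161 - 1*(-563))/(-173 + 0*(2 + 14))) = 690092*(116177 + 2*(161 + 563)/(-173 + 0*16)) = 690092*(116177 + 2*724/(-173 + 0)) = 690092*(116177 + 2*724/(-173)) = 690092*(116177 + 2*(-1/173)*724) = 690092*(116177 - 1448/173) = 690092*(20097173/173) = 13868898309916/173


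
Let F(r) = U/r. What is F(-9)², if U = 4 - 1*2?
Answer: 4/81 ≈ 0.049383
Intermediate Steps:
U = 2 (U = 4 - 2 = 2)
F(r) = 2/r
F(-9)² = (2/(-9))² = (2*(-⅑))² = (-2/9)² = 4/81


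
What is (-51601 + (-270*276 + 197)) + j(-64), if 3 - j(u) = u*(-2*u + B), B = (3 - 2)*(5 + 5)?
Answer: -117089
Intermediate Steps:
B = 10 (B = 1*10 = 10)
j(u) = 3 - u*(10 - 2*u) (j(u) = 3 - u*(-2*u + 10) = 3 - u*(10 - 2*u))
(-51601 + (-270*276 + 197)) + j(-64) = (-51601 + (-270*276 + 197)) + (3 - 10*(-64) + 2*(-64)²) = (-51601 + (-74520 + 197)) + (3 + 640 + 2*4096) = (-51601 - 74323) + (3 + 640 + 8192) = -125924 + 8835 = -117089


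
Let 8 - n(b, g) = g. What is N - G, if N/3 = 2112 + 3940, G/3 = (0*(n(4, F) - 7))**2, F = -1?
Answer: 18156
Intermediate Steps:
n(b, g) = 8 - g
G = 0 (G = 3*(0*((8 - 1*(-1)) - 7))**2 = 3*(0*((8 + 1) - 7))**2 = 3*(0*(9 - 7))**2 = 3*(0*2)**2 = 3*0**2 = 3*0 = 0)
N = 18156 (N = 3*(2112 + 3940) = 3*6052 = 18156)
N - G = 18156 - 1*0 = 18156 + 0 = 18156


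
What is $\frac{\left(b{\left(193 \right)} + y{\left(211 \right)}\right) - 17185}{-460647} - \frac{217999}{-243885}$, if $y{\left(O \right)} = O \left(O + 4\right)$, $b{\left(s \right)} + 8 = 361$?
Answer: $\frac{10384646072}{12482765955} \approx 0.83192$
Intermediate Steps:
$b{\left(s \right)} = 353$ ($b{\left(s \right)} = -8 + 361 = 353$)
$y{\left(O \right)} = O \left(4 + O\right)$
$\frac{\left(b{\left(193 \right)} + y{\left(211 \right)}\right) - 17185}{-460647} - \frac{217999}{-243885} = \frac{\left(353 + 211 \left(4 + 211\right)\right) - 17185}{-460647} - \frac{217999}{-243885} = \left(\left(353 + 211 \cdot 215\right) - 17185\right) \left(- \frac{1}{460647}\right) - - \frac{217999}{243885} = \left(\left(353 + 45365\right) - 17185\right) \left(- \frac{1}{460647}\right) + \frac{217999}{243885} = \left(45718 - 17185\right) \left(- \frac{1}{460647}\right) + \frac{217999}{243885} = 28533 \left(- \frac{1}{460647}\right) + \frac{217999}{243885} = - \frac{9511}{153549} + \frac{217999}{243885} = \frac{10384646072}{12482765955}$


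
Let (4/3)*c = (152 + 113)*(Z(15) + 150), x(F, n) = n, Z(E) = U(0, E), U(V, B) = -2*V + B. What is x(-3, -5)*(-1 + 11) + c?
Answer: 130975/4 ≈ 32744.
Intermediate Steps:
U(V, B) = B - 2*V
Z(E) = E (Z(E) = E - 2*0 = E + 0 = E)
c = 131175/4 (c = 3*((152 + 113)*(15 + 150))/4 = 3*(265*165)/4 = (¾)*43725 = 131175/4 ≈ 32794.)
x(-3, -5)*(-1 + 11) + c = -5*(-1 + 11) + 131175/4 = -5*10 + 131175/4 = -50 + 131175/4 = 130975/4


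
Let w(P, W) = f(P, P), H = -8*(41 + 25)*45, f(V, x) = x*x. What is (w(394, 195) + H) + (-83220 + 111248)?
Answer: 159504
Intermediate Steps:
f(V, x) = x²
H = -23760 (H = -528*45 = -8*2970 = -23760)
w(P, W) = P²
(w(394, 195) + H) + (-83220 + 111248) = (394² - 23760) + (-83220 + 111248) = (155236 - 23760) + 28028 = 131476 + 28028 = 159504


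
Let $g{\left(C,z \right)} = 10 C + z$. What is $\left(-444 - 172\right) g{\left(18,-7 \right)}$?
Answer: $-106568$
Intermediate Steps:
$g{\left(C,z \right)} = z + 10 C$
$\left(-444 - 172\right) g{\left(18,-7 \right)} = \left(-444 - 172\right) \left(-7 + 10 \cdot 18\right) = - 616 \left(-7 + 180\right) = \left(-616\right) 173 = -106568$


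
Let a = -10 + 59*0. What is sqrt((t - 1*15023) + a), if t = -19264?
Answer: I*sqrt(34297) ≈ 185.19*I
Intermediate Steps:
a = -10 (a = -10 + 0 = -10)
sqrt((t - 1*15023) + a) = sqrt((-19264 - 1*15023) - 10) = sqrt((-19264 - 15023) - 10) = sqrt(-34287 - 10) = sqrt(-34297) = I*sqrt(34297)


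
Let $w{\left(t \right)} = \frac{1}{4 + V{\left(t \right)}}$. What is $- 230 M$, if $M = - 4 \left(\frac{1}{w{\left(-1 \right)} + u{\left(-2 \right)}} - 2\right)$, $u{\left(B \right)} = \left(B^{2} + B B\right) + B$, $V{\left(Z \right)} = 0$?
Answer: $- \frac{8464}{5} \approx -1692.8$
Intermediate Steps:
$u{\left(B \right)} = B + 2 B^{2}$ ($u{\left(B \right)} = \left(B^{2} + B^{2}\right) + B = 2 B^{2} + B = B + 2 B^{2}$)
$w{\left(t \right)} = \frac{1}{4}$ ($w{\left(t \right)} = \frac{1}{4 + 0} = \frac{1}{4}$)
$M = \frac{184}{25}$ ($M = - 4 \left(\frac{1}{\frac{1}{4} - 2 \left(1 + 2 \left(-2\right)\right)} - 2\right) = - 4 \left(\frac{1}{\frac{1}{4} - 2 \left(1 - 4\right)} - 2\right) = - 4 \left(\frac{1}{\frac{1}{4} - -6} - 2\right) = - 4 \left(\frac{1}{\frac{1}{4} + 6} - 2\right) = - 4 \left(\frac{1}{\frac{25}{4}} - 2\right) = - 4 \left(\frac{4}{25} - 2\right) = \left(-4\right) \left(- \frac{46}{25}\right) = \frac{184}{25} \approx 7.36$)
$- 230 M = \left(-230\right) \frac{184}{25} = - \frac{8464}{5}$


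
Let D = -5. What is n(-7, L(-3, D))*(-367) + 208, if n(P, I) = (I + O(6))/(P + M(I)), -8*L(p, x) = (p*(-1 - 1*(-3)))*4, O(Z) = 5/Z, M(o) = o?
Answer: 13433/24 ≈ 559.71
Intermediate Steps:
L(p, x) = -p (L(p, x) = -p*(-1 - 1*(-3))*4/8 = -p*(-1 + 3)*4/8 = -p*2*4/8 = -2*p*4/8 = -p)
n(P, I) = (⅚ + I)/(I + P) (n(P, I) = (I + 5/6)/(P + I) = (I + 5*(⅙))/(I + P) = (I + ⅚)/(I + P) = (⅚ + I)/(I + P))
n(-7, L(-3, D))*(-367) + 208 = ((⅚ - 1*(-3))/(-1*(-3) - 7))*(-367) + 208 = ((⅚ + 3)/(3 - 7))*(-367) + 208 = ((23/6)/(-4))*(-367) + 208 = -¼*23/6*(-367) + 208 = -23/24*(-367) + 208 = 8441/24 + 208 = 13433/24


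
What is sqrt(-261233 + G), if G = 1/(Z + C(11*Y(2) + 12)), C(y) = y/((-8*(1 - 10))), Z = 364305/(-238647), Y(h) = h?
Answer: I*sqrt(2381496326913608285)/3019327 ≈ 511.11*I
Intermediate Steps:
Z = -121435/79549 (Z = 364305*(-1/238647) = -121435/79549 ≈ -1.5265)
C(y) = y/72 (C(y) = y/((-8*(-9))) = y/72)
G = -2863764/3019327 (G = 1/(-121435/79549 + (11*2 + 12)/72) = 1/(-121435/79549 + (22 + 12)/72) = 1/(-121435/79549 + (1/72)*34) = 1/(-121435/79549 + 17/36) = 1/(-3019327/2863764) = -2863764/3019327 ≈ -0.94848)
sqrt(-261233 + G) = sqrt(-261233 - 2863764/3019327) = sqrt(-788750713955/3019327) = I*sqrt(2381496326913608285)/3019327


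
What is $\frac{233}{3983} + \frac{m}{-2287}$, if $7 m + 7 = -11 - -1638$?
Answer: $- \frac{388909}{9109121} \approx -0.042694$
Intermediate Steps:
$m = \frac{1620}{7}$ ($m = -1 + \frac{-11 - -1638}{7} = -1 + \frac{-11 + 1638}{7} = -1 + \frac{1}{7} \cdot 1627 = -1 + \frac{1627}{7} = \frac{1620}{7} \approx 231.43$)
$\frac{233}{3983} + \frac{m}{-2287} = \frac{233}{3983} + \frac{1620}{7 \left(-2287\right)} = 233 \cdot \frac{1}{3983} + \frac{1620}{7} \left(- \frac{1}{2287}\right) = \frac{233}{3983} - \frac{1620}{16009} = - \frac{388909}{9109121}$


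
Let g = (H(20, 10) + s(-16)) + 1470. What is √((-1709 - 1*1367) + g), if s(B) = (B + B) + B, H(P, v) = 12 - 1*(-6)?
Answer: 2*I*√409 ≈ 40.448*I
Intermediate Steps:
H(P, v) = 18 (H(P, v) = 12 + 6 = 18)
s(B) = 3*B (s(B) = 2*B + B = 3*B)
g = 1440 (g = (18 + 3*(-16)) + 1470 = (18 - 48) + 1470 = -30 + 1470 = 1440)
√((-1709 - 1*1367) + g) = √((-1709 - 1*1367) + 1440) = √((-1709 - 1367) + 1440) = √(-3076 + 1440) = √(-1636) = 2*I*√409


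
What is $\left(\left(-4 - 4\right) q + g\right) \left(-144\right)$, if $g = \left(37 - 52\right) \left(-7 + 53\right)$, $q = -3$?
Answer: $95904$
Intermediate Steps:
$g = -690$ ($g = \left(-15\right) 46 = -690$)
$\left(\left(-4 - 4\right) q + g\right) \left(-144\right) = \left(\left(-4 - 4\right) \left(-3\right) - 690\right) \left(-144\right) = \left(\left(-8\right) \left(-3\right) - 690\right) \left(-144\right) = \left(24 - 690\right) \left(-144\right) = \left(-666\right) \left(-144\right) = 95904$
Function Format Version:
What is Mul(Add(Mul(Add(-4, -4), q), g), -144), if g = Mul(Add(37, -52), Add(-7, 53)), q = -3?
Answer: 95904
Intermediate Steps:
g = -690 (g = Mul(-15, 46) = -690)
Mul(Add(Mul(Add(-4, -4), q), g), -144) = Mul(Add(Mul(Add(-4, -4), -3), -690), -144) = Mul(Add(Mul(-8, -3), -690), -144) = Mul(Add(24, -690), -144) = Mul(-666, -144) = 95904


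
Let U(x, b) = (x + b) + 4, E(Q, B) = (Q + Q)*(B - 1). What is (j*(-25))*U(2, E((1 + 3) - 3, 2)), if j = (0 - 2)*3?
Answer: 1200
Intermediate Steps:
E(Q, B) = 2*Q*(-1 + B) (E(Q, B) = (2*Q)*(-1 + B) = 2*Q*(-1 + B))
U(x, b) = 4 + b + x (U(x, b) = (b + x) + 4 = 4 + b + x)
j = -6 (j = -2*3 = -6)
(j*(-25))*U(2, E((1 + 3) - 3, 2)) = (-6*(-25))*(4 + 2*((1 + 3) - 3)*(-1 + 2) + 2) = 150*(4 + 2*(4 - 3)*1 + 2) = 150*(4 + 2*1*1 + 2) = 150*(4 + 2 + 2) = 150*8 = 1200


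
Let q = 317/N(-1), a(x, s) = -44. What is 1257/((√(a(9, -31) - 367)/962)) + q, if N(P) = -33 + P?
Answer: -317/34 - 403078*I*√411/137 ≈ -9.3235 - 59647.0*I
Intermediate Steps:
q = -317/34 (q = 317/(-33 - 1) = 317/(-34) = 317*(-1/34) = -317/34 ≈ -9.3235)
1257/((√(a(9, -31) - 367)/962)) + q = 1257/((√(-44 - 367)/962)) - 317/34 = 1257/((√(-411)*(1/962))) - 317/34 = 1257/(((I*√411)*(1/962))) - 317/34 = 1257/((I*√411/962)) - 317/34 = 1257*(-962*I*√411/411) - 317/34 = -403078*I*√411/137 - 317/34 = -317/34 - 403078*I*√411/137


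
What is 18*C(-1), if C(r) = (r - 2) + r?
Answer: -72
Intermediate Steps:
C(r) = -2 + 2*r (C(r) = (-2 + r) + r = -2 + 2*r)
18*C(-1) = 18*(-2 + 2*(-1)) = 18*(-2 - 2) = 18*(-4) = -72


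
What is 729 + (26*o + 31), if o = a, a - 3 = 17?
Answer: 1280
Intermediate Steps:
a = 20 (a = 3 + 17 = 20)
o = 20
729 + (26*o + 31) = 729 + (26*20 + 31) = 729 + (520 + 31) = 729 + 551 = 1280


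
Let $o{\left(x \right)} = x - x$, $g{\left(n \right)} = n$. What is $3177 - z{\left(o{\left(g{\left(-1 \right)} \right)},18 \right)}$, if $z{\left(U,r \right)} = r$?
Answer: $3159$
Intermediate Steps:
$o{\left(x \right)} = 0$
$3177 - z{\left(o{\left(g{\left(-1 \right)} \right)},18 \right)} = 3177 - 18 = 3159$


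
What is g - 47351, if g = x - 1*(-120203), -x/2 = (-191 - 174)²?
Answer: -193598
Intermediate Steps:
x = -266450 (x = -2*(-191 - 174)² = -2*(-365)² = -2*133225 = -266450)
g = -146247 (g = -266450 - 1*(-120203) = -266450 + 120203 = -146247)
g - 47351 = -146247 - 47351 = -193598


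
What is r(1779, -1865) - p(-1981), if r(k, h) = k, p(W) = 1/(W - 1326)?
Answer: 5883154/3307 ≈ 1779.0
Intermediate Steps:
p(W) = 1/(-1326 + W)
r(1779, -1865) - p(-1981) = 1779 - 1/(-1326 - 1981) = 1779 - 1/(-3307) = 1779 - 1*(-1/3307) = 1779 + 1/3307 = 5883154/3307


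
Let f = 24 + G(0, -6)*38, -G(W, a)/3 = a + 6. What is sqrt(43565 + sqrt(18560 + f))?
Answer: sqrt(43565 + 2*sqrt(4646)) ≈ 209.05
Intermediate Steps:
G(W, a) = -18 - 3*a (G(W, a) = -3*(a + 6) = -3*(6 + a) = -18 - 3*a)
f = 24 (f = 24 + (-18 - 3*(-6))*38 = 24 + (-18 + 18)*38 = 24 + 0*38 = 24 + 0 = 24)
sqrt(43565 + sqrt(18560 + f)) = sqrt(43565 + sqrt(18560 + 24)) = sqrt(43565 + sqrt(18584)) = sqrt(43565 + 2*sqrt(4646))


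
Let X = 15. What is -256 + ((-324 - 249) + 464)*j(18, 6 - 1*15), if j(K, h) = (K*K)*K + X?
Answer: -637579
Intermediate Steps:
j(K, h) = 15 + K³ (j(K, h) = (K*K)*K + 15 = K²*K + 15 = K³ + 15 = 15 + K³)
-256 + ((-324 - 249) + 464)*j(18, 6 - 1*15) = -256 + ((-324 - 249) + 464)*(15 + 18³) = -256 + (-573 + 464)*(15 + 5832) = -256 - 109*5847 = -256 - 637323 = -637579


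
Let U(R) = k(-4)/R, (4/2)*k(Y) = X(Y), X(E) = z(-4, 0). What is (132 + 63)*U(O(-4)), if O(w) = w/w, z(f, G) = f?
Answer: -390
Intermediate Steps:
X(E) = -4
k(Y) = -2 (k(Y) = (½)*(-4) = -2)
O(w) = 1
U(R) = -2/R
(132 + 63)*U(O(-4)) = (132 + 63)*(-2/1) = 195*(-2*1) = 195*(-2) = -390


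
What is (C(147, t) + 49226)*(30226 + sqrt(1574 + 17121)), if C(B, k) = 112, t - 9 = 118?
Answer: 1491290388 + 49338*sqrt(18695) ≈ 1.4980e+9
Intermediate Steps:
t = 127 (t = 9 + 118 = 127)
(C(147, t) + 49226)*(30226 + sqrt(1574 + 17121)) = (112 + 49226)*(30226 + sqrt(1574 + 17121)) = 49338*(30226 + sqrt(18695)) = 1491290388 + 49338*sqrt(18695)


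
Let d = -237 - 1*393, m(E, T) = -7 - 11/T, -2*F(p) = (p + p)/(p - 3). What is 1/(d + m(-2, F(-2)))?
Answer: -2/1219 ≈ -0.0016407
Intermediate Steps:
F(p) = -p/(-3 + p) (F(p) = -(p + p)/(2*(p - 3)) = -2*p/(2*(-3 + p)) = -p/(-3 + p))
d = -630 (d = -237 - 393 = -630)
1/(d + m(-2, F(-2))) = 1/(-630 + (-7 - 11/((-1*(-2)/(-3 - 2))))) = 1/(-630 + (-7 - 11/((-1*(-2)/(-5))))) = 1/(-630 + (-7 - 11/((-1*(-2)*(-⅕))))) = 1/(-630 + (-7 - 11/(-⅖))) = 1/(-630 + (-7 - 11*(-5/2))) = 1/(-630 + (-7 + 55/2)) = 1/(-630 + 41/2) = 1/(-1219/2) = -2/1219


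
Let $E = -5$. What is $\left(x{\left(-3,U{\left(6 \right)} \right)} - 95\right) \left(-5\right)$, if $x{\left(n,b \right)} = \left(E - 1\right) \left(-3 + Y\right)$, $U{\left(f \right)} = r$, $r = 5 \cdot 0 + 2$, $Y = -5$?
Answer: $235$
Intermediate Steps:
$r = 2$ ($r = 0 + 2 = 2$)
$U{\left(f \right)} = 2$
$x{\left(n,b \right)} = 48$ ($x{\left(n,b \right)} = \left(-5 - 1\right) \left(-3 - 5\right) = \left(-6\right) \left(-8\right) = 48$)
$\left(x{\left(-3,U{\left(6 \right)} \right)} - 95\right) \left(-5\right) = \left(48 - 95\right) \left(-5\right) = \left(-47\right) \left(-5\right) = 235$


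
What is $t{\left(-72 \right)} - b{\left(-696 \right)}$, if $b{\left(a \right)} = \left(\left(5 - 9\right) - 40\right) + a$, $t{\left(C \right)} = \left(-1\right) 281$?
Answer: $459$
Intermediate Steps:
$t{\left(C \right)} = -281$
$b{\left(a \right)} = -44 + a$ ($b{\left(a \right)} = \left(\left(5 - 9\right) - 40\right) + a = \left(-4 - 40\right) + a = -44 + a$)
$t{\left(-72 \right)} - b{\left(-696 \right)} = -281 - \left(-44 - 696\right) = -281 - -740 = -281 + 740 = 459$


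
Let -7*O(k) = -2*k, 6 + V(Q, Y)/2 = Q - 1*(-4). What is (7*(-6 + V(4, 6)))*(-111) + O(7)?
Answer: 1556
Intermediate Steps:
V(Q, Y) = -4 + 2*Q (V(Q, Y) = -12 + 2*(Q - 1*(-4)) = -12 + 2*(Q + 4) = -12 + 2*(4 + Q) = -12 + (8 + 2*Q) = -4 + 2*Q)
O(k) = 2*k/7 (O(k) = -(-2)*k/7 = 2*k/7)
(7*(-6 + V(4, 6)))*(-111) + O(7) = (7*(-6 + (-4 + 2*4)))*(-111) + (2/7)*7 = (7*(-6 + (-4 + 8)))*(-111) + 2 = (7*(-6 + 4))*(-111) + 2 = (7*(-2))*(-111) + 2 = -14*(-111) + 2 = 1554 + 2 = 1556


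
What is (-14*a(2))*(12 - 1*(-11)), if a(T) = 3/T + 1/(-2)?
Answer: -322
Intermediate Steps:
a(T) = -½ + 3/T (a(T) = 3/T + 1*(-½) = 3/T - ½ = -½ + 3/T)
(-14*a(2))*(12 - 1*(-11)) = (-7*(6 - 1*2)/2)*(12 - 1*(-11)) = (-7*(6 - 2)/2)*(12 + 11) = -7*4/2*23 = -14*1*23 = -14*23 = -322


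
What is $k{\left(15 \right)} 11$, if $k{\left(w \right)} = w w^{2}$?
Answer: $37125$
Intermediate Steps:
$k{\left(w \right)} = w^{3}$
$k{\left(15 \right)} 11 = 15^{3} \cdot 11 = 3375 \cdot 11 = 37125$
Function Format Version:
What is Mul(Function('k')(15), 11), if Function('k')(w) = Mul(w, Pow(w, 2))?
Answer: 37125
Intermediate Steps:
Function('k')(w) = Pow(w, 3)
Mul(Function('k')(15), 11) = Mul(Pow(15, 3), 11) = Mul(3375, 11) = 37125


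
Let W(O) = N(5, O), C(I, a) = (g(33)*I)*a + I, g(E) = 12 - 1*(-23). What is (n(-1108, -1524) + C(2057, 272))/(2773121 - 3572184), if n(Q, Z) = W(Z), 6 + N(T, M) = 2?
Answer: -19584693/799063 ≈ -24.510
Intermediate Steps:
g(E) = 35 (g(E) = 12 + 23 = 35)
N(T, M) = -4 (N(T, M) = -6 + 2 = -4)
C(I, a) = I + 35*I*a (C(I, a) = (35*I)*a + I = 35*I*a + I = I + 35*I*a)
W(O) = -4
n(Q, Z) = -4
(n(-1108, -1524) + C(2057, 272))/(2773121 - 3572184) = (-4 + 2057*(1 + 35*272))/(2773121 - 3572184) = (-4 + 2057*(1 + 9520))/(-799063) = (-4 + 2057*9521)*(-1/799063) = (-4 + 19584697)*(-1/799063) = 19584693*(-1/799063) = -19584693/799063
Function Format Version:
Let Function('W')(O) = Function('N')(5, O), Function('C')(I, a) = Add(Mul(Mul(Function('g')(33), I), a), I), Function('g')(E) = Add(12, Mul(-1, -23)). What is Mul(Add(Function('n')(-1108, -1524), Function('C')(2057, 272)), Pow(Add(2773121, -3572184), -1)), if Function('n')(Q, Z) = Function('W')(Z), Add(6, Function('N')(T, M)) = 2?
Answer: Rational(-19584693, 799063) ≈ -24.510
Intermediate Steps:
Function('g')(E) = 35 (Function('g')(E) = Add(12, 23) = 35)
Function('N')(T, M) = -4 (Function('N')(T, M) = Add(-6, 2) = -4)
Function('C')(I, a) = Add(I, Mul(35, I, a)) (Function('C')(I, a) = Add(Mul(Mul(35, I), a), I) = Add(Mul(35, I, a), I) = Add(I, Mul(35, I, a)))
Function('W')(O) = -4
Function('n')(Q, Z) = -4
Mul(Add(Function('n')(-1108, -1524), Function('C')(2057, 272)), Pow(Add(2773121, -3572184), -1)) = Mul(Add(-4, Mul(2057, Add(1, Mul(35, 272)))), Pow(Add(2773121, -3572184), -1)) = Mul(Add(-4, Mul(2057, Add(1, 9520))), Pow(-799063, -1)) = Mul(Add(-4, Mul(2057, 9521)), Rational(-1, 799063)) = Mul(Add(-4, 19584697), Rational(-1, 799063)) = Mul(19584693, Rational(-1, 799063)) = Rational(-19584693, 799063)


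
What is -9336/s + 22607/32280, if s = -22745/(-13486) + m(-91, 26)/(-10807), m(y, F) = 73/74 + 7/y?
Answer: -2112383690028749293/381634845960120 ≈ -5535.1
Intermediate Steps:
m(y, F) = 73/74 + 7/y (m(y, F) = 73*(1/74) + 7/y = 73/74 + 7/y)
s = 59113204145/35051240081 (s = -22745/(-13486) + (73/74 + 7/(-91))/(-10807) = -22745*(-1/13486) + (73/74 + 7*(-1/91))*(-1/10807) = 22745/13486 + (73/74 - 1/13)*(-1/10807) = 22745/13486 + (875/962)*(-1/10807) = 22745/13486 - 875/10396334 = 59113204145/35051240081 ≈ 1.6865)
-9336/s + 22607/32280 = -9336/59113204145/35051240081 + 22607/32280 = -9336*35051240081/59113204145 + 22607*(1/32280) = -327238377396216/59113204145 + 22607/32280 = -2112383690028749293/381634845960120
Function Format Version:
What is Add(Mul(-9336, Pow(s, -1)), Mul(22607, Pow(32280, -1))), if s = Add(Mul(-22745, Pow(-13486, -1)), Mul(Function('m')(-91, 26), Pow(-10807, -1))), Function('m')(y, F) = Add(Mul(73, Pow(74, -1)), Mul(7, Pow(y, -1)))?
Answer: Rational(-2112383690028749293, 381634845960120) ≈ -5535.1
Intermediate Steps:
Function('m')(y, F) = Add(Rational(73, 74), Mul(7, Pow(y, -1))) (Function('m')(y, F) = Add(Mul(73, Rational(1, 74)), Mul(7, Pow(y, -1))) = Add(Rational(73, 74), Mul(7, Pow(y, -1))))
s = Rational(59113204145, 35051240081) (s = Add(Mul(-22745, Pow(-13486, -1)), Mul(Add(Rational(73, 74), Mul(7, Pow(-91, -1))), Pow(-10807, -1))) = Add(Mul(-22745, Rational(-1, 13486)), Mul(Add(Rational(73, 74), Mul(7, Rational(-1, 91))), Rational(-1, 10807))) = Add(Rational(22745, 13486), Mul(Add(Rational(73, 74), Rational(-1, 13)), Rational(-1, 10807))) = Add(Rational(22745, 13486), Mul(Rational(875, 962), Rational(-1, 10807))) = Add(Rational(22745, 13486), Rational(-875, 10396334)) = Rational(59113204145, 35051240081) ≈ 1.6865)
Add(Mul(-9336, Pow(s, -1)), Mul(22607, Pow(32280, -1))) = Add(Mul(-9336, Pow(Rational(59113204145, 35051240081), -1)), Mul(22607, Pow(32280, -1))) = Add(Mul(-9336, Rational(35051240081, 59113204145)), Mul(22607, Rational(1, 32280))) = Add(Rational(-327238377396216, 59113204145), Rational(22607, 32280)) = Rational(-2112383690028749293, 381634845960120)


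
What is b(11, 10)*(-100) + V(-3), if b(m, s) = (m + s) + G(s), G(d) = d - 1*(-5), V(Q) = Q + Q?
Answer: -3606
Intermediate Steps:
V(Q) = 2*Q
G(d) = 5 + d (G(d) = d + 5 = 5 + d)
b(m, s) = 5 + m + 2*s (b(m, s) = (m + s) + (5 + s) = 5 + m + 2*s)
b(11, 10)*(-100) + V(-3) = (5 + 11 + 2*10)*(-100) + 2*(-3) = (5 + 11 + 20)*(-100) - 6 = 36*(-100) - 6 = -3600 - 6 = -3606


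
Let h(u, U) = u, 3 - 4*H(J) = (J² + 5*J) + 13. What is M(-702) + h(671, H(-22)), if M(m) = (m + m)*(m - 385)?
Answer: 1526819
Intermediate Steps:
H(J) = -5/2 - 5*J/4 - J²/4 (H(J) = ¾ - ((J² + 5*J) + 13)/4 = ¾ - (13 + J² + 5*J)/4 = ¾ + (-13/4 - 5*J/4 - J²/4) = -5/2 - 5*J/4 - J²/4)
M(m) = 2*m*(-385 + m) (M(m) = (2*m)*(-385 + m) = 2*m*(-385 + m))
M(-702) + h(671, H(-22)) = 2*(-702)*(-385 - 702) + 671 = 2*(-702)*(-1087) + 671 = 1526148 + 671 = 1526819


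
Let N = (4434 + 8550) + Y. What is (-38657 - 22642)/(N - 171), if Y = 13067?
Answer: -61299/25880 ≈ -2.3686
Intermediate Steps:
N = 26051 (N = (4434 + 8550) + 13067 = 12984 + 13067 = 26051)
(-38657 - 22642)/(N - 171) = (-38657 - 22642)/(26051 - 171) = -61299/25880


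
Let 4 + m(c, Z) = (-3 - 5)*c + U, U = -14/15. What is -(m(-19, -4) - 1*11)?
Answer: -2041/15 ≈ -136.07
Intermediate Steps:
U = -14/15 (U = -14*1/15 = -14/15 ≈ -0.93333)
m(c, Z) = -74/15 - 8*c (m(c, Z) = -4 + ((-3 - 5)*c - 14/15) = -4 + (-8*c - 14/15) = -4 + (-14/15 - 8*c) = -74/15 - 8*c)
-(m(-19, -4) - 1*11) = -((-74/15 - 8*(-19)) - 1*11) = -((-74/15 + 152) - 11) = -(2206/15 - 11) = -1*2041/15 = -2041/15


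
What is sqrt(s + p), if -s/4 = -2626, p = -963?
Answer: sqrt(9541) ≈ 97.678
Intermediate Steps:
s = 10504 (s = -4*(-2626) = 10504)
sqrt(s + p) = sqrt(10504 - 963) = sqrt(9541)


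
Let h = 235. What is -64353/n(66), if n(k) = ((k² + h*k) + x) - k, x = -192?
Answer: -1129/344 ≈ -3.2820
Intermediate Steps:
n(k) = -192 + k² + 234*k (n(k) = ((k² + 235*k) - 192) - k = (-192 + k² + 235*k) - k = -192 + k² + 234*k)
-64353/n(66) = -64353/(-192 + 66² + 234*66) = -64353/(-192 + 4356 + 15444) = -64353/19608 = -64353*1/19608 = -1129/344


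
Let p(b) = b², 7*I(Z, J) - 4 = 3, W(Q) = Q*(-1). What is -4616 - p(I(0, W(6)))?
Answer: -4617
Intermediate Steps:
W(Q) = -Q
I(Z, J) = 1 (I(Z, J) = 4/7 + (⅐)*3 = 4/7 + 3/7 = 1)
-4616 - p(I(0, W(6))) = -4616 - 1*1² = -4616 - 1*1 = -4616 - 1 = -4617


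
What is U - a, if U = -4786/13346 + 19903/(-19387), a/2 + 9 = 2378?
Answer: -613131664648/129369451 ≈ -4739.4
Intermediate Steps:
a = 4738 (a = -18 + 2*2378 = -18 + 4756 = 4738)
U = -179205810/129369451 (U = -4786*1/13346 + 19903*(-1/19387) = -2393/6673 - 19903/19387 = -179205810/129369451 ≈ -1.3852)
U - a = -179205810/129369451 - 1*4738 = -179205810/129369451 - 4738 = -613131664648/129369451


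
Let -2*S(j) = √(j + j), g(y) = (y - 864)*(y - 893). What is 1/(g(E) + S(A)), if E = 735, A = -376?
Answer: 10191/207713056 + I*√47/207713056 ≈ 4.9063e-5 + 3.3005e-8*I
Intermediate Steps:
g(y) = (-893 + y)*(-864 + y) (g(y) = (-864 + y)*(-893 + y) = (-893 + y)*(-864 + y))
S(j) = -√2*√j/2 (S(j) = -√(j + j)/2 = -√2*√j/2)
1/(g(E) + S(A)) = 1/((771552 + 735² - 1757*735) - √2*√(-376)/2) = 1/((771552 + 540225 - 1291395) - √2*2*I*√94/2) = 1/(20382 - 2*I*√47)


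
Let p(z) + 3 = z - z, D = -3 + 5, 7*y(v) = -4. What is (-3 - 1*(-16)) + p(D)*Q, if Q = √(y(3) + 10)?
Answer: 13 - 3*√462/7 ≈ 3.7882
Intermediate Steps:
y(v) = -4/7 (y(v) = (⅐)*(-4) = -4/7)
D = 2
p(z) = -3 (p(z) = -3 + (z - z) = -3 + 0 = -3)
Q = √462/7 (Q = √(-4/7 + 10) = √(66/7) = √462/7 ≈ 3.0706)
(-3 - 1*(-16)) + p(D)*Q = (-3 - 1*(-16)) - 3*√462/7 = (-3 + 16) - 3*√462/7 = 13 - 3*√462/7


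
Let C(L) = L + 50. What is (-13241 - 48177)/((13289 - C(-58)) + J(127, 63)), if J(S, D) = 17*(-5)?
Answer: -30709/6606 ≈ -4.6487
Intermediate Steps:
C(L) = 50 + L
J(S, D) = -85
(-13241 - 48177)/((13289 - C(-58)) + J(127, 63)) = (-13241 - 48177)/((13289 - (50 - 58)) - 85) = -61418/((13289 - 1*(-8)) - 85) = -61418/((13289 + 8) - 85) = -61418/(13297 - 85) = -61418/13212 = -61418*1/13212 = -30709/6606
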